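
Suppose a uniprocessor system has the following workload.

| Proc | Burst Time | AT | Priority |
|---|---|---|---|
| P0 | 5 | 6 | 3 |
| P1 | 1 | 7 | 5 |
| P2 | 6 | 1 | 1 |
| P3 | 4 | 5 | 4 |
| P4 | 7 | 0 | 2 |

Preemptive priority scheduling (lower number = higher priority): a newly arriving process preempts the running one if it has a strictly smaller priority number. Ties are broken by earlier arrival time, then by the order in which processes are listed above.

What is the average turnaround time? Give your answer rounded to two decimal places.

12.80

Gantt: | P4 0-1 | P2 1-7 | P4 7-13 | P0 13-18 | P3 18-22 | P1 22-23 |
Completion: P0=18  P1=23  P2=7  P3=22  P4=13
Turnaround (C−A): P0=12  P1=16  P2=6  P3=17  P4=13
Turnaround times: P0=12, P1=16, P2=6, P3=17, P4=13
Average turnaround = (12+16+6+17+13) / 5 = 64/5 = 12.80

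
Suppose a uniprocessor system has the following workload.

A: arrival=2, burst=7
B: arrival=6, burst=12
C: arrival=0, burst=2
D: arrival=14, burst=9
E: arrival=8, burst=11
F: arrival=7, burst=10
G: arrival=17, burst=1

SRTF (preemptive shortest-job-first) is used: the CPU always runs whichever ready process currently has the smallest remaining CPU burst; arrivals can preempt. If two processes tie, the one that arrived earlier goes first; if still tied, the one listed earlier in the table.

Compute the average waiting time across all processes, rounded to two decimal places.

9.14

Gantt: | C 0-2 | A 2-9 | F 9-17 | G 17-18 | F 18-20 | D 20-29 | E 29-40 | B 40-52 |
Completion: A=9  B=52  C=2  D=29  E=40  F=20  G=18
Waiting times: A=0, B=34, C=0, D=6, E=21, F=3, G=0
Average waiting = (0+34+0+6+21+3+0) / 7 = 64/7 = 9.14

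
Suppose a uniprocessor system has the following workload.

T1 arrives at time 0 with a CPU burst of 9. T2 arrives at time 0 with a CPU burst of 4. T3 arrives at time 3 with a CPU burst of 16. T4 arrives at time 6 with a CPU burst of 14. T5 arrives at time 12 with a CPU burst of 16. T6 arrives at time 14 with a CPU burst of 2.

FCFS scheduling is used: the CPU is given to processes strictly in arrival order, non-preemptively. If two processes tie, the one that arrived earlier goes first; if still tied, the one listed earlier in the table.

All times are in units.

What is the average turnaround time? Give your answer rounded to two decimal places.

Timeline: | T1 0-9 | T2 9-13 | T3 13-29 | T4 29-43 | T5 43-59 | T6 59-61 |
Completion: T1=9  T2=13  T3=29  T4=43  T5=59  T6=61
Turnaround times: T1=9, T2=13, T3=26, T4=37, T5=47, T6=47
Average turnaround = (9+13+26+37+47+47) / 6 = 179/6 = 29.83

29.83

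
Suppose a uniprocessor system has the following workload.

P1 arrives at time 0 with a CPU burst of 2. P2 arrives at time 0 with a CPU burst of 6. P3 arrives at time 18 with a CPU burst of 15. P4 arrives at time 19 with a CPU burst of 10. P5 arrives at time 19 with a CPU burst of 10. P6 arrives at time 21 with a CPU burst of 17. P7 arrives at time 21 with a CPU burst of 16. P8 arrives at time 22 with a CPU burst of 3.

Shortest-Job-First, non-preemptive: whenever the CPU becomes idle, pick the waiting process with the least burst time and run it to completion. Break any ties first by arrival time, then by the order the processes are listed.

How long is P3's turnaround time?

15

Gantt: | P1 0-2 | P2 2-8 | idle 8-18 | P3 18-33 | P8 33-36 | P4 36-46 | P5 46-56 | P7 56-72 | P6 72-89 |
Completion: P1=2  P2=8  P3=33  P4=46  P5=56  P6=89  P7=72  P8=36
Turnaround (C−A): P1=2  P2=8  P3=15  P4=27  P5=37  P6=68  P7=51  P8=14
Turnaround(P3) = completion − arrival = 33 − 18 = 15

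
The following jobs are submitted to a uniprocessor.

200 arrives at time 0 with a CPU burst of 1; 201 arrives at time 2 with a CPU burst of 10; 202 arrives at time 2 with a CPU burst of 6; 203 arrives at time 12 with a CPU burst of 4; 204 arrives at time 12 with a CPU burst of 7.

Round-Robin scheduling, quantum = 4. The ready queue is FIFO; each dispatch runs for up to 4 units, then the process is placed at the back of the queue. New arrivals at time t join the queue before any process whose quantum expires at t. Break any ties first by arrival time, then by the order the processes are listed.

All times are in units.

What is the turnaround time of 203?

Gantt: | 200 0-1 | idle 1-2 | 201 2-6 | 202 6-10 | 201 10-14 | 202 14-16 | 203 16-20 | 204 20-24 | 201 24-26 | 204 26-29 |
Completion: 200=1  201=26  202=16  203=20  204=29
Turnaround (C−A): 200=1  201=24  202=14  203=8  204=17
Turnaround(203) = completion − arrival = 20 − 12 = 8

8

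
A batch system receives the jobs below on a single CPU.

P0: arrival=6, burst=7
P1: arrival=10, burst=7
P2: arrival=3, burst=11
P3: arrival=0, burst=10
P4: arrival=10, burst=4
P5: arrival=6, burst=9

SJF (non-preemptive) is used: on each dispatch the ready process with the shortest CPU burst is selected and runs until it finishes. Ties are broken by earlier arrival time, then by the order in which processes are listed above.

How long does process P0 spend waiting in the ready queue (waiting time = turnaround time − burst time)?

8

Gantt: | P3 0-10 | P4 10-14 | P0 14-21 | P1 21-28 | P5 28-37 | P2 37-48 |
Completion: P0=21  P1=28  P2=48  P3=10  P4=14  P5=37
Waiting(P0) = turnaround − burst = 15 − 7 = 8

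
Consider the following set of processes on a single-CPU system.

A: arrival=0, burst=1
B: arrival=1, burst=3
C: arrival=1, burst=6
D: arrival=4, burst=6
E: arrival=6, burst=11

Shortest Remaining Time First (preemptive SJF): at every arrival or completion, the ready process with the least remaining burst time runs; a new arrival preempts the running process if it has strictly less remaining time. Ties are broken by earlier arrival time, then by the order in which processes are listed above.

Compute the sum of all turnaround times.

Timeline: | A 0-1 | B 1-4 | C 4-10 | D 10-16 | E 16-27 |
Completion: A=1  B=4  C=10  D=16  E=27
Turnaround (C−A): A=1  B=3  C=9  D=12  E=21
Turnaround = completion − arrival: A=1, B=3, C=9, D=12, E=21
Total turnaround = 1 + 3 + 9 + 12 + 21 = 46

46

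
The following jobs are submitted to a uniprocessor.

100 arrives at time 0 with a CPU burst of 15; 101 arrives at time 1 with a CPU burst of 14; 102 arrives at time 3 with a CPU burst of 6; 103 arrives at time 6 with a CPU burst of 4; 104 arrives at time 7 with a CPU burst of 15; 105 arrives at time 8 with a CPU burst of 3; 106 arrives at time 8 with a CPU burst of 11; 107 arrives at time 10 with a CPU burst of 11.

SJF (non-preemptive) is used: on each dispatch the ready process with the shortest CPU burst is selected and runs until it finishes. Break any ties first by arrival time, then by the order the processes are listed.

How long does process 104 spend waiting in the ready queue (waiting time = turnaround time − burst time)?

Timeline: | 100 0-15 | 105 15-18 | 103 18-22 | 102 22-28 | 106 28-39 | 107 39-50 | 101 50-64 | 104 64-79 |
Completion: 100=15  101=64  102=28  103=22  104=79  105=18  106=39  107=50
Turnaround (C−A): 100=15  101=63  102=25  103=16  104=72  105=10  106=31  107=40
Waiting(104) = turnaround − burst = 72 − 15 = 57

57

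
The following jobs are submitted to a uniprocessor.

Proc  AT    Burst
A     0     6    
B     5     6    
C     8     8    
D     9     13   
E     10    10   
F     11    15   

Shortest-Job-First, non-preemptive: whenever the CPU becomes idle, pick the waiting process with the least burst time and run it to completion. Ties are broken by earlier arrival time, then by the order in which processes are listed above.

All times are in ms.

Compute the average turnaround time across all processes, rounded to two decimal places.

21.00

Schedule: | A 0-6 | B 6-12 | C 12-20 | E 20-30 | D 30-43 | F 43-58 |
Completion: A=6  B=12  C=20  D=43  E=30  F=58
Turnaround times: A=6, B=7, C=12, D=34, E=20, F=47
Average turnaround = (6+7+12+34+20+47) / 6 = 126/6 = 21.00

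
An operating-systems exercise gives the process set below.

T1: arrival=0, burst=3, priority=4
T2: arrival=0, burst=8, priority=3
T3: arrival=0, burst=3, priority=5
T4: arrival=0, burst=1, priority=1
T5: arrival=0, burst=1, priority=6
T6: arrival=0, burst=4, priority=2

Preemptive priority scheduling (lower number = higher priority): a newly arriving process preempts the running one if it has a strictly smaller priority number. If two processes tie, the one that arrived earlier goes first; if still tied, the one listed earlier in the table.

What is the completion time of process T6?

Gantt: | T4 0-1 | T6 1-5 | T2 5-13 | T1 13-16 | T3 16-19 | T5 19-20 |
Completion: T1=16  T2=13  T3=19  T4=1  T5=20  T6=5
Turnaround (C−A): T1=16  T2=13  T3=19  T4=1  T5=20  T6=5

5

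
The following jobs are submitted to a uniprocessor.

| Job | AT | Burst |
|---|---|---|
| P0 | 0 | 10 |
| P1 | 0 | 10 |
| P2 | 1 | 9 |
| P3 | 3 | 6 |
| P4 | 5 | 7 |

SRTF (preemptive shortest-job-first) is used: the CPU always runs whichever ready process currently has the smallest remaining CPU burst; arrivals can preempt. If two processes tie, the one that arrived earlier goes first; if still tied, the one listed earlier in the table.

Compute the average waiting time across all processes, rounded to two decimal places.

14.20

Timeline: | P0 0-3 | P3 3-9 | P0 9-16 | P4 16-23 | P2 23-32 | P1 32-42 |
Completion: P0=16  P1=42  P2=32  P3=9  P4=23
Waiting times: P0=6, P1=32, P2=22, P3=0, P4=11
Average waiting = (6+32+22+0+11) / 5 = 71/5 = 14.20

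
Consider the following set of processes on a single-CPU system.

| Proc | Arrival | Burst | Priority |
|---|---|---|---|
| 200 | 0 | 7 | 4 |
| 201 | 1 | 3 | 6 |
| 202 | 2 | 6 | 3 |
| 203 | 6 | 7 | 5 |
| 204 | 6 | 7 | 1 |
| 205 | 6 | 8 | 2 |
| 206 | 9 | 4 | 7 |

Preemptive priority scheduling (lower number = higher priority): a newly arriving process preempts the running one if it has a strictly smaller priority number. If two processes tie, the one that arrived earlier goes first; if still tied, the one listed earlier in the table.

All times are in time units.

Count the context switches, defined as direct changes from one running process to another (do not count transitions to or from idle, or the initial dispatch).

Timeline: | 200 0-2 | 202 2-6 | 204 6-13 | 205 13-21 | 202 21-23 | 200 23-28 | 203 28-35 | 201 35-38 | 206 38-42 |
Completion: 200=28  201=38  202=23  203=35  204=13  205=21  206=42

8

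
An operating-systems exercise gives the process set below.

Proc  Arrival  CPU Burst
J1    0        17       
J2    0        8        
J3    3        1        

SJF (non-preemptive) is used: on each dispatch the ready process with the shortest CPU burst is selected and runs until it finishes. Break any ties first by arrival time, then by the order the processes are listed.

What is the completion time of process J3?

9

Gantt: | J2 0-8 | J3 8-9 | J1 9-26 |
Completion: J1=26  J2=8  J3=9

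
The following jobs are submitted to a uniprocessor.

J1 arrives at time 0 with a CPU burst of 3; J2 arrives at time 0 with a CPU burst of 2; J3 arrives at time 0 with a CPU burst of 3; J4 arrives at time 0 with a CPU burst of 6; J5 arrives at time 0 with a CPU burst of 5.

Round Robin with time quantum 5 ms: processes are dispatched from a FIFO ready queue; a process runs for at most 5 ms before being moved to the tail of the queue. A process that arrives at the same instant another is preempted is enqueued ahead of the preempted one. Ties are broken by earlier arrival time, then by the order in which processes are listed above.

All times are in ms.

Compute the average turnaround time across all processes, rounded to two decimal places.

10.60

Gantt: | J1 0-3 | J2 3-5 | J3 5-8 | J4 8-13 | J5 13-18 | J4 18-19 |
Completion: J1=3  J2=5  J3=8  J4=19  J5=18
Turnaround (C−A): J1=3  J2=5  J3=8  J4=19  J5=18
Turnaround times: J1=3, J2=5, J3=8, J4=19, J5=18
Average turnaround = (3+5+8+19+18) / 5 = 53/5 = 10.60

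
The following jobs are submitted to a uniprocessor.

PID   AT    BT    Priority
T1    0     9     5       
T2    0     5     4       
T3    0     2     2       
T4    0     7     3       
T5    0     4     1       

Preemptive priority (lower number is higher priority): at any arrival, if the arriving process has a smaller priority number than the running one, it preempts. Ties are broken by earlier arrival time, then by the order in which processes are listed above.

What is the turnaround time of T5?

Timeline: | T5 0-4 | T3 4-6 | T4 6-13 | T2 13-18 | T1 18-27 |
Completion: T1=27  T2=18  T3=6  T4=13  T5=4
Turnaround (C−A): T1=27  T2=18  T3=6  T4=13  T5=4
Turnaround(T5) = completion − arrival = 4 − 0 = 4

4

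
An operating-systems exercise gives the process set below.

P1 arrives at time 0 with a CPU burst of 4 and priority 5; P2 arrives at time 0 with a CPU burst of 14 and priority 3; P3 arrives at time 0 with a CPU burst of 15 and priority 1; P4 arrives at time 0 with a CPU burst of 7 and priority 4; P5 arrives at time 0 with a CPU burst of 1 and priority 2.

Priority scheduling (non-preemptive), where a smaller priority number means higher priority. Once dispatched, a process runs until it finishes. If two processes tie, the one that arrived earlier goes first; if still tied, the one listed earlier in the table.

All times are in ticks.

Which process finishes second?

P5

Timeline: | P3 0-15 | P5 15-16 | P2 16-30 | P4 30-37 | P1 37-41 |
Completion: P1=41  P2=30  P3=15  P4=37  P5=16
Finish order: P3 → P5 → P2 → P4 → P1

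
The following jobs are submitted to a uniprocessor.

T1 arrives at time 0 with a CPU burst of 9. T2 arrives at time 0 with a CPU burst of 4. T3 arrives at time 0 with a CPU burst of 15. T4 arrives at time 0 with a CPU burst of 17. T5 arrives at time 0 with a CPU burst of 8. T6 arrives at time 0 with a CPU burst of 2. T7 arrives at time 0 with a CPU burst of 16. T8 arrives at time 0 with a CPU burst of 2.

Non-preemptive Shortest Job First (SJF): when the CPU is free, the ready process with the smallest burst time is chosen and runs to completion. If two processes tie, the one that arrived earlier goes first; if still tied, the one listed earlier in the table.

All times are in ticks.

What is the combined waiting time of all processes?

Gantt: | T6 0-2 | T8 2-4 | T2 4-8 | T5 8-16 | T1 16-25 | T3 25-40 | T7 40-56 | T4 56-73 |
Completion: T1=25  T2=8  T3=40  T4=73  T5=16  T6=2  T7=56  T8=4
Turnaround (C−A): T1=25  T2=8  T3=40  T4=73  T5=16  T6=2  T7=56  T8=4
Waiting = turnaround − burst: T1=16, T2=4, T3=25, T4=56, T5=8, T6=0, T7=40, T8=2
Total waiting = 16 + 4 + 25 + 56 + 8 + 0 + 40 + 2 = 151

151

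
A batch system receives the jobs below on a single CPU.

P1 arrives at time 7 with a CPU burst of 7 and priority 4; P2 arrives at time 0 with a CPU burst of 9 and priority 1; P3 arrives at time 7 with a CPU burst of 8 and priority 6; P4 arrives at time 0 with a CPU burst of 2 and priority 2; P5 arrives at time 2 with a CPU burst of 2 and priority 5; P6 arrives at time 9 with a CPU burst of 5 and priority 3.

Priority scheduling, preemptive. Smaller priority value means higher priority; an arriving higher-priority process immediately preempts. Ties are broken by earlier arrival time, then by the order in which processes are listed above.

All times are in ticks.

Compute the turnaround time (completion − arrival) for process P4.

11

Gantt: | P2 0-9 | P4 9-11 | P6 11-16 | P1 16-23 | P5 23-25 | P3 25-33 |
Completion: P1=23  P2=9  P3=33  P4=11  P5=25  P6=16
Turnaround (C−A): P1=16  P2=9  P3=26  P4=11  P5=23  P6=7
Turnaround(P4) = completion − arrival = 11 − 0 = 11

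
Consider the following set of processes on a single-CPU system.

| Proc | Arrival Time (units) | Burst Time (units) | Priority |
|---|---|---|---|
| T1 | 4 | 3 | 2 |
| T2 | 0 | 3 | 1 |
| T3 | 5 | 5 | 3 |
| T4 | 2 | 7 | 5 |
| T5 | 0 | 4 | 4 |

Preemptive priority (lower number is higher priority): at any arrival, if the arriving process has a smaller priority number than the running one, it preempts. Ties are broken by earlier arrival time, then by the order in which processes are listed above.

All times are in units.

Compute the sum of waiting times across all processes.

Gantt: | T2 0-3 | T5 3-4 | T1 4-7 | T3 7-12 | T5 12-15 | T4 15-22 |
Completion: T1=7  T2=3  T3=12  T4=22  T5=15
Turnaround (C−A): T1=3  T2=3  T3=7  T4=20  T5=15
Waiting = turnaround − burst: T1=0, T2=0, T3=2, T4=13, T5=11
Total waiting = 0 + 0 + 2 + 13 + 11 = 26

26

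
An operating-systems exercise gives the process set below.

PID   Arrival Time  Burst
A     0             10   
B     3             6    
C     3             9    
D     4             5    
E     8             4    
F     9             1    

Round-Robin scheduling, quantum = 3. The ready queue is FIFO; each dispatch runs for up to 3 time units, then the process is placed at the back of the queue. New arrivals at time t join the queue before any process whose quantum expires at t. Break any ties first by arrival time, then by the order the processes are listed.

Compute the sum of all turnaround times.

143

Gantt: | A 0-3 | B 3-6 | C 6-9 | A 9-12 | D 12-15 | B 15-18 | E 18-21 | F 21-22 | C 22-25 | A 25-28 | D 28-30 | E 30-31 | C 31-34 | A 34-35 |
Completion: A=35  B=18  C=34  D=30  E=31  F=22
Turnaround (C−A): A=35  B=15  C=31  D=26  E=23  F=13
Turnaround = completion − arrival: A=35, B=15, C=31, D=26, E=23, F=13
Total turnaround = 35 + 15 + 31 + 26 + 23 + 13 = 143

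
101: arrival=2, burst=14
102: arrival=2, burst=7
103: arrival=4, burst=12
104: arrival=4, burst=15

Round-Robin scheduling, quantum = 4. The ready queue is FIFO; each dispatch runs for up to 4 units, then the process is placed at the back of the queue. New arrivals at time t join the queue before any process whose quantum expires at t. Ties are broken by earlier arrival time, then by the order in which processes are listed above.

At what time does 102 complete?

25

Schedule: | idle 0-2 | 101 2-6 | 102 6-10 | 103 10-14 | 104 14-18 | 101 18-22 | 102 22-25 | 103 25-29 | 104 29-33 | 101 33-37 | 103 37-41 | 104 41-45 | 101 45-47 | 104 47-50 |
Completion: 101=47  102=25  103=41  104=50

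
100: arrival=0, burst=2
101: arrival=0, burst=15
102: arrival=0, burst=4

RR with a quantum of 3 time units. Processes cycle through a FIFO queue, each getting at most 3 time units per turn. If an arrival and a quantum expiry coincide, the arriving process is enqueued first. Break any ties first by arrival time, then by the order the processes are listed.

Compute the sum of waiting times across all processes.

14

Schedule: | 100 0-2 | 101 2-5 | 102 5-8 | 101 8-11 | 102 11-12 | 101 12-21 |
Completion: 100=2  101=21  102=12
Turnaround (C−A): 100=2  101=21  102=12
Waiting = turnaround − burst: 100=0, 101=6, 102=8
Total waiting = 0 + 6 + 8 = 14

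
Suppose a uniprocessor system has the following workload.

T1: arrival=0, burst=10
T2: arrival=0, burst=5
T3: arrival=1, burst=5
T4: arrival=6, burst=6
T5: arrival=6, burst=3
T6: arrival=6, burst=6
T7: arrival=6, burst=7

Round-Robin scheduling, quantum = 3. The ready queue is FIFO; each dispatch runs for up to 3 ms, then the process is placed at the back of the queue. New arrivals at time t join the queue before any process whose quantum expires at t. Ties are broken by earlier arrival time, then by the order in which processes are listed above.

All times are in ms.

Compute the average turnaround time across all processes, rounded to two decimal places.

28.71

Gantt: | T1 0-3 | T2 3-6 | T3 6-9 | T1 9-12 | T4 12-15 | T5 15-18 | T6 18-21 | T7 21-24 | T2 24-26 | T3 26-28 | T1 28-31 | T4 31-34 | T6 34-37 | T7 37-40 | T1 40-41 | T7 41-42 |
Completion: T1=41  T2=26  T3=28  T4=34  T5=18  T6=37  T7=42
Turnaround times: T1=41, T2=26, T3=27, T4=28, T5=12, T6=31, T7=36
Average turnaround = (41+26+27+28+12+31+36) / 7 = 201/7 = 28.71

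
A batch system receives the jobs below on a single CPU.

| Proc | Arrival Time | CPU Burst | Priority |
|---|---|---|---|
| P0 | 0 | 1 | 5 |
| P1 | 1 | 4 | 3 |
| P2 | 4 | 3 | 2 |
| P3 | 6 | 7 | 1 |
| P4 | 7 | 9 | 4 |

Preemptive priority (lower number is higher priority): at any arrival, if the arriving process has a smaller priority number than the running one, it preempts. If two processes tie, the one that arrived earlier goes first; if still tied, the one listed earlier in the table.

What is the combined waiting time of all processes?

Schedule: | P0 0-1 | P1 1-4 | P2 4-6 | P3 6-13 | P2 13-14 | P1 14-15 | P4 15-24 |
Completion: P0=1  P1=15  P2=14  P3=13  P4=24
Turnaround (C−A): P0=1  P1=14  P2=10  P3=7  P4=17
Waiting = turnaround − burst: P0=0, P1=10, P2=7, P3=0, P4=8
Total waiting = 0 + 10 + 7 + 0 + 8 = 25

25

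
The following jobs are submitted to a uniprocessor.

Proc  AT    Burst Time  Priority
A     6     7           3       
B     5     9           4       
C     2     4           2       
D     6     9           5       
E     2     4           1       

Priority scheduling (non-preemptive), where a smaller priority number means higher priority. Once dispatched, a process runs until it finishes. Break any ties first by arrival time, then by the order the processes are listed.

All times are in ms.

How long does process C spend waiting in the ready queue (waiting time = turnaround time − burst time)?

Schedule: | idle 0-2 | E 2-6 | C 6-10 | A 10-17 | B 17-26 | D 26-35 |
Completion: A=17  B=26  C=10  D=35  E=6
Turnaround (C−A): A=11  B=21  C=8  D=29  E=4
Waiting(C) = turnaround − burst = 8 − 4 = 4

4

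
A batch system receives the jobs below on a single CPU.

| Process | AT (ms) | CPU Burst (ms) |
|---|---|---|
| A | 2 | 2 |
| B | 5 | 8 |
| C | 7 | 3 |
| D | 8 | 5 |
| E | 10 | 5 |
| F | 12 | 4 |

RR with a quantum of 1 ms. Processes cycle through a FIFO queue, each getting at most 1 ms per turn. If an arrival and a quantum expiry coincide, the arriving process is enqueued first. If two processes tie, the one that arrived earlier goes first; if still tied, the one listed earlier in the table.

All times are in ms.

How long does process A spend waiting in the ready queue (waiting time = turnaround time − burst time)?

Schedule: | idle 0-2 | A 2-4 | idle 4-5 | B 5-7 | C 7-8 | B 8-9 | D 9-10 | C 10-11 | B 11-12 | E 12-13 | D 13-14 | C 14-15 | F 15-16 | B 16-17 | E 17-18 | D 18-19 | F 19-20 | B 20-21 | E 21-22 | D 22-23 | F 23-24 | B 24-25 | E 25-26 | D 26-27 | F 27-28 | B 28-29 | E 29-30 |
Completion: A=4  B=29  C=15  D=27  E=30  F=28
Turnaround (C−A): A=2  B=24  C=8  D=19  E=20  F=16
Waiting(A) = turnaround − burst = 2 − 2 = 0

0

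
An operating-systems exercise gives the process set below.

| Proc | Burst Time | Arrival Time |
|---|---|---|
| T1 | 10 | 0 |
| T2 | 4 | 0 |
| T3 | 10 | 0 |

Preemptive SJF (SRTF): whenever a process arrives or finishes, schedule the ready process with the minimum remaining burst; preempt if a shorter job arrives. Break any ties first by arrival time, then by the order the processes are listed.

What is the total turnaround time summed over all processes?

42

Timeline: | T2 0-4 | T1 4-14 | T3 14-24 |
Completion: T1=14  T2=4  T3=24
Turnaround = completion − arrival: T1=14, T2=4, T3=24
Total turnaround = 14 + 4 + 24 = 42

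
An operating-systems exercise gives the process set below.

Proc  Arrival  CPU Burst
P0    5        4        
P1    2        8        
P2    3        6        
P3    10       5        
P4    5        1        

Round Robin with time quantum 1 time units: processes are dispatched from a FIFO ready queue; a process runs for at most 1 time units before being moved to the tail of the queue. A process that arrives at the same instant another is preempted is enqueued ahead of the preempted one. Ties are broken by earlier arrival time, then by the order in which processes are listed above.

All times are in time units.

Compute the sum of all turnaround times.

75

Timeline: | idle 0-2 | P1 2-3 | P2 3-4 | P1 4-5 | P2 5-6 | P0 6-7 | P4 7-8 | P1 8-9 | P2 9-10 | P0 10-11 | P1 11-12 | P3 12-13 | P2 13-14 | P0 14-15 | P1 15-16 | P3 16-17 | P2 17-18 | P0 18-19 | P1 19-20 | P3 20-21 | P2 21-22 | P1 22-23 | P3 23-24 | P1 24-25 | P3 25-26 |
Completion: P0=19  P1=25  P2=22  P3=26  P4=8
Turnaround (C−A): P0=14  P1=23  P2=19  P3=16  P4=3
Turnaround = completion − arrival: P0=14, P1=23, P2=19, P3=16, P4=3
Total turnaround = 14 + 23 + 19 + 16 + 3 = 75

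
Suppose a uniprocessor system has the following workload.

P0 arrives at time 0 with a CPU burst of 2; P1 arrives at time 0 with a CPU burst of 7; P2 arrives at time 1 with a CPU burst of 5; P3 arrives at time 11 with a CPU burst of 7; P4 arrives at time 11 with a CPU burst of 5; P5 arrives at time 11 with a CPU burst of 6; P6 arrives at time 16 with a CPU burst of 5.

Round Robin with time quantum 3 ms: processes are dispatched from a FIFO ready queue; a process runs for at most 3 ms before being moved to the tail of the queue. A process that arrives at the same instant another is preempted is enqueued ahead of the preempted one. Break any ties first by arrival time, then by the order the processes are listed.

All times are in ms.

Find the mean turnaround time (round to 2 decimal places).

18.00

Gantt: | P0 0-2 | P1 2-5 | P2 5-8 | P1 8-11 | P2 11-13 | P3 13-16 | P4 16-19 | P5 19-22 | P1 22-23 | P6 23-26 | P3 26-29 | P4 29-31 | P5 31-34 | P6 34-36 | P3 36-37 |
Completion: P0=2  P1=23  P2=13  P3=37  P4=31  P5=34  P6=36
Turnaround (C−A): P0=2  P1=23  P2=12  P3=26  P4=20  P5=23  P6=20
Turnaround times: P0=2, P1=23, P2=12, P3=26, P4=20, P5=23, P6=20
Average turnaround = (2+23+12+26+20+23+20) / 7 = 126/7 = 18.00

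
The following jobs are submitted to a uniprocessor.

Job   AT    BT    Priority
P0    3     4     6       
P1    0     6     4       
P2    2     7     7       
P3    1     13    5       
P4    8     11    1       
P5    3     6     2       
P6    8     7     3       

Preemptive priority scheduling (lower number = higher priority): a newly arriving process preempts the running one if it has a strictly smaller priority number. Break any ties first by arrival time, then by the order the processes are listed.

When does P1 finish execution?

Gantt: | P1 0-3 | P5 3-8 | P4 8-19 | P5 19-20 | P6 20-27 | P1 27-30 | P3 30-43 | P0 43-47 | P2 47-54 |
Completion: P0=47  P1=30  P2=54  P3=43  P4=19  P5=20  P6=27
Turnaround (C−A): P0=44  P1=30  P2=52  P3=42  P4=11  P5=17  P6=19

30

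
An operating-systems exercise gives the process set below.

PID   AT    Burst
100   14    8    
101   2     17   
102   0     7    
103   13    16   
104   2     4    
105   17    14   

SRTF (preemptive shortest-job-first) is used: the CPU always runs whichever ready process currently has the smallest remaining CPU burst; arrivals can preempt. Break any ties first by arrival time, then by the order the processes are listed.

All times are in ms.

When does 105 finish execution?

Gantt: | 102 0-2 | 104 2-6 | 102 6-11 | 101 11-14 | 100 14-22 | 101 22-36 | 105 36-50 | 103 50-66 |
Completion: 100=22  101=36  102=11  103=66  104=6  105=50

50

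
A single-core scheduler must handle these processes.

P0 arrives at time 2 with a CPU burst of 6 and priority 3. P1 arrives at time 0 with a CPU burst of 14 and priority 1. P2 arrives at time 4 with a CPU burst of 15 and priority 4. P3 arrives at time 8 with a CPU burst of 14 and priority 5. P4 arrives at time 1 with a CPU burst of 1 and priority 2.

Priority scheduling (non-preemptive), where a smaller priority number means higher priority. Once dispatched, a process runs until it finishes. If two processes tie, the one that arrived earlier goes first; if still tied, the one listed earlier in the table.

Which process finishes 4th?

P2

Schedule: | P1 0-14 | P4 14-15 | P0 15-21 | P2 21-36 | P3 36-50 |
Completion: P0=21  P1=14  P2=36  P3=50  P4=15
Turnaround (C−A): P0=19  P1=14  P2=32  P3=42  P4=14
Finish order: P1 → P4 → P0 → P2 → P3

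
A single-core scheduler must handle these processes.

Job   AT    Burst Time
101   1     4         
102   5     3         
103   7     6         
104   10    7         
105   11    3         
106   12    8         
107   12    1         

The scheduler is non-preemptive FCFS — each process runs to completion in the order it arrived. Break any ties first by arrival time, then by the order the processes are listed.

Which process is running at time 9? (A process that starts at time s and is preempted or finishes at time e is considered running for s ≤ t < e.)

Gantt: | idle 0-1 | 101 1-5 | 102 5-8 | 103 8-14 | 104 14-21 | 105 21-24 | 106 24-32 | 107 32-33 |
Completion: 101=5  102=8  103=14  104=21  105=24  106=32  107=33
Turnaround (C−A): 101=4  102=3  103=7  104=11  105=13  106=20  107=21

103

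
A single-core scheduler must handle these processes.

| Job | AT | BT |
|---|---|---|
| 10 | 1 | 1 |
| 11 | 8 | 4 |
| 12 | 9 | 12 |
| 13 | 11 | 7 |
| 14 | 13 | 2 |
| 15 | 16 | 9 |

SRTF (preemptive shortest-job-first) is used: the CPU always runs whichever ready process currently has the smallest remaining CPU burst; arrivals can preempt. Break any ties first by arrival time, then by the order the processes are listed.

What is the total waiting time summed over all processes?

Gantt: | idle 0-1 | 10 1-2 | idle 2-8 | 11 8-12 | 13 12-13 | 14 13-15 | 13 15-21 | 15 21-30 | 12 30-42 |
Completion: 10=2  11=12  12=42  13=21  14=15  15=30
Turnaround (C−A): 10=1  11=4  12=33  13=10  14=2  15=14
Waiting = turnaround − burst: 10=0, 11=0, 12=21, 13=3, 14=0, 15=5
Total waiting = 0 + 0 + 21 + 3 + 0 + 5 = 29

29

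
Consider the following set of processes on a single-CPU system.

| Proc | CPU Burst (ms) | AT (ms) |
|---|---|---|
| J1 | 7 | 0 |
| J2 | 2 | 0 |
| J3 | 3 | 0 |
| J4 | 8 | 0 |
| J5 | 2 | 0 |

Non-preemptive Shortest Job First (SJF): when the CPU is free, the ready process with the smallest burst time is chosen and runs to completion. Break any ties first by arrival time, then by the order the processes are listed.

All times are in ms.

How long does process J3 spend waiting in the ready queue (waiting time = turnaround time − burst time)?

4

Gantt: | J2 0-2 | J5 2-4 | J3 4-7 | J1 7-14 | J4 14-22 |
Completion: J1=14  J2=2  J3=7  J4=22  J5=4
Waiting(J3) = turnaround − burst = 7 − 3 = 4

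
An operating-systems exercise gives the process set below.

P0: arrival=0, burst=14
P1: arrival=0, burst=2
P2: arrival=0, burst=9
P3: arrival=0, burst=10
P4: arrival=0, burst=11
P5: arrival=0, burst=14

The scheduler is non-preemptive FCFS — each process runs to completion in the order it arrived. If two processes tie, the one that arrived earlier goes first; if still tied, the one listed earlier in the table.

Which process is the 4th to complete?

P3

Gantt: | P0 0-14 | P1 14-16 | P2 16-25 | P3 25-35 | P4 35-46 | P5 46-60 |
Completion: P0=14  P1=16  P2=25  P3=35  P4=46  P5=60
Turnaround (C−A): P0=14  P1=16  P2=25  P3=35  P4=46  P5=60
Finish order: P0 → P1 → P2 → P3 → P4 → P5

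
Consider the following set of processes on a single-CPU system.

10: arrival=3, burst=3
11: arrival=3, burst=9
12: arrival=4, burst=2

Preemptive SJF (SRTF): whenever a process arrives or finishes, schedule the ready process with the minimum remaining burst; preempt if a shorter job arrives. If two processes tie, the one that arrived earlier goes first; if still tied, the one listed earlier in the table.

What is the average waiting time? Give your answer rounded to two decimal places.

2.33

Schedule: | idle 0-3 | 10 3-6 | 12 6-8 | 11 8-17 |
Completion: 10=6  11=17  12=8
Turnaround (C−A): 10=3  11=14  12=4
Waiting times: 10=0, 11=5, 12=2
Average waiting = (0+5+2) / 3 = 7/3 = 2.33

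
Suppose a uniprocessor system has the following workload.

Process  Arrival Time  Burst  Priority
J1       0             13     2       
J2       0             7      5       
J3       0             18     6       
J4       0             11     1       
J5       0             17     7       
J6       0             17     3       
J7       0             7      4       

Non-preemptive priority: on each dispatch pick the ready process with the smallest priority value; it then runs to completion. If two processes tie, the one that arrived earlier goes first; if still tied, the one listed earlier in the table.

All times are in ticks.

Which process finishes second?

Timeline: | J4 0-11 | J1 11-24 | J6 24-41 | J7 41-48 | J2 48-55 | J3 55-73 | J5 73-90 |
Completion: J1=24  J2=55  J3=73  J4=11  J5=90  J6=41  J7=48
Turnaround (C−A): J1=24  J2=55  J3=73  J4=11  J5=90  J6=41  J7=48
Finish order: J4 → J1 → J6 → J7 → J2 → J3 → J5

J1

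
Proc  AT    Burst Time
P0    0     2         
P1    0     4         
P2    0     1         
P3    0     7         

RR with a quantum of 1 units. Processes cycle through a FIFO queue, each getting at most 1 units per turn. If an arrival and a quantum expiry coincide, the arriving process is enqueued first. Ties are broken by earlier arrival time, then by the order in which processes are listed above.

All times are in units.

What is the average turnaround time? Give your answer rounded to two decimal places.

Schedule: | P0 0-1 | P1 1-2 | P2 2-3 | P3 3-4 | P0 4-5 | P1 5-6 | P3 6-7 | P1 7-8 | P3 8-9 | P1 9-10 | P3 10-14 |
Completion: P0=5  P1=10  P2=3  P3=14
Turnaround times: P0=5, P1=10, P2=3, P3=14
Average turnaround = (5+10+3+14) / 4 = 32/4 = 8.00

8.00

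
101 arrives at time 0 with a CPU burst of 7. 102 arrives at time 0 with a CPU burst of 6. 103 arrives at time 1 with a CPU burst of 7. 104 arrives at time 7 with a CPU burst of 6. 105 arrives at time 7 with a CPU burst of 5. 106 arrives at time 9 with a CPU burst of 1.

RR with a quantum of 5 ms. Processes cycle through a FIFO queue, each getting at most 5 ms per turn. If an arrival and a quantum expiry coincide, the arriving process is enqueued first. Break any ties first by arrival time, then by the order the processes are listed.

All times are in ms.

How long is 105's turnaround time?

20

Timeline: | 101 0-5 | 102 5-10 | 103 10-15 | 101 15-17 | 104 17-22 | 105 22-27 | 106 27-28 | 102 28-29 | 103 29-31 | 104 31-32 |
Completion: 101=17  102=29  103=31  104=32  105=27  106=28
Turnaround (C−A): 101=17  102=29  103=30  104=25  105=20  106=19
Turnaround(105) = completion − arrival = 27 − 7 = 20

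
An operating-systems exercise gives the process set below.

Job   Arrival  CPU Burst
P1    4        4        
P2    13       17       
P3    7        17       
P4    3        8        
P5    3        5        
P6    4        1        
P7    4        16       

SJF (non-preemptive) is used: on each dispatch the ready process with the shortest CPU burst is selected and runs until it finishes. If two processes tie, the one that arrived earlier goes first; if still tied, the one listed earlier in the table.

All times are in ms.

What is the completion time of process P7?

Gantt: | idle 0-3 | P5 3-8 | P6 8-9 | P1 9-13 | P4 13-21 | P7 21-37 | P3 37-54 | P2 54-71 |
Completion: P1=13  P2=71  P3=54  P4=21  P5=8  P6=9  P7=37

37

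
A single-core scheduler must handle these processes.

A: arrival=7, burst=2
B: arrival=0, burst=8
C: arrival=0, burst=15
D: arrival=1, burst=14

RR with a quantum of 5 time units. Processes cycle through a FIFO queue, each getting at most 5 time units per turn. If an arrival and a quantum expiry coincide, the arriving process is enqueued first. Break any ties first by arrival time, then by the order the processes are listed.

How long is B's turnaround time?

18

Schedule: | B 0-5 | C 5-10 | D 10-15 | B 15-18 | A 18-20 | C 20-25 | D 25-30 | C 30-35 | D 35-39 |
Completion: A=20  B=18  C=35  D=39
Turnaround (C−A): A=13  B=18  C=35  D=38
Turnaround(B) = completion − arrival = 18 − 0 = 18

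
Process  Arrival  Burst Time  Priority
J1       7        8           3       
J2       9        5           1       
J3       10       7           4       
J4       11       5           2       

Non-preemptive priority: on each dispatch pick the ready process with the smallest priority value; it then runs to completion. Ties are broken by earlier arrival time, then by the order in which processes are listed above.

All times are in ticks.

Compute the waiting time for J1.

0

Gantt: | idle 0-7 | J1 7-15 | J2 15-20 | J4 20-25 | J3 25-32 |
Completion: J1=15  J2=20  J3=32  J4=25
Waiting(J1) = turnaround − burst = 8 − 8 = 0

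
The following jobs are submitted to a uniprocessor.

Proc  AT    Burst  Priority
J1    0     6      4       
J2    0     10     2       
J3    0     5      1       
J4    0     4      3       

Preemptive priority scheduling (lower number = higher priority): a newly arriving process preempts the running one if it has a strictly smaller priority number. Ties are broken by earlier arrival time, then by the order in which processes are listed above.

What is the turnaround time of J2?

Gantt: | J3 0-5 | J2 5-15 | J4 15-19 | J1 19-25 |
Completion: J1=25  J2=15  J3=5  J4=19
Turnaround (C−A): J1=25  J2=15  J3=5  J4=19
Turnaround(J2) = completion − arrival = 15 − 0 = 15

15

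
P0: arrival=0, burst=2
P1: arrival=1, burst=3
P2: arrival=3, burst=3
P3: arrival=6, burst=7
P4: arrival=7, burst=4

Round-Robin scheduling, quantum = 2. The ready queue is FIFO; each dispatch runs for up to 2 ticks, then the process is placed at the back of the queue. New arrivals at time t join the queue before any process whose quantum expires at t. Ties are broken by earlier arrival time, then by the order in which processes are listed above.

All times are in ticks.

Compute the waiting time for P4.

Gantt: | P0 0-2 | P1 2-4 | P2 4-6 | P1 6-7 | P3 7-9 | P2 9-10 | P4 10-12 | P3 12-14 | P4 14-16 | P3 16-19 |
Completion: P0=2  P1=7  P2=10  P3=19  P4=16
Turnaround (C−A): P0=2  P1=6  P2=7  P3=13  P4=9
Waiting(P4) = turnaround − burst = 9 − 4 = 5

5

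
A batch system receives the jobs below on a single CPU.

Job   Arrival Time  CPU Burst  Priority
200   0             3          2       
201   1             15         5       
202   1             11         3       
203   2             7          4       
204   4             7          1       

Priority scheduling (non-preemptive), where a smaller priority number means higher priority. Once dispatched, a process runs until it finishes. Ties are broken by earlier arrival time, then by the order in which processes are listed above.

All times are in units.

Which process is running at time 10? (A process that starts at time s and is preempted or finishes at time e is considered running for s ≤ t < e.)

Timeline: | 200 0-3 | 202 3-14 | 204 14-21 | 203 21-28 | 201 28-43 |
Completion: 200=3  201=43  202=14  203=28  204=21
Turnaround (C−A): 200=3  201=42  202=13  203=26  204=17

202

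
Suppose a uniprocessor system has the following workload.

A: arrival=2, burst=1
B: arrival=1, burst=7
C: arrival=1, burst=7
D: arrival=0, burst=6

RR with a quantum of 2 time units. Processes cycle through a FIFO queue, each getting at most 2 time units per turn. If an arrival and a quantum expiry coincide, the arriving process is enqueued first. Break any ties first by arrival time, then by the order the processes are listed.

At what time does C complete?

21

Gantt: | D 0-2 | B 2-4 | C 4-6 | A 6-7 | D 7-9 | B 9-11 | C 11-13 | D 13-15 | B 15-17 | C 17-19 | B 19-20 | C 20-21 |
Completion: A=7  B=20  C=21  D=15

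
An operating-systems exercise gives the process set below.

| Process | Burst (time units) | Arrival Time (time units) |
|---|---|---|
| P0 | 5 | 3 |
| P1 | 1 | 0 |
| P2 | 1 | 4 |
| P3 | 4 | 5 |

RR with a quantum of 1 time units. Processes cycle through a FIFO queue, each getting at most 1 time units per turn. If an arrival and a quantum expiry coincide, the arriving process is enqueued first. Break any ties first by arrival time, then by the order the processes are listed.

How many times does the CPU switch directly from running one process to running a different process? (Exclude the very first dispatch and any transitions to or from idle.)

9

Gantt: | P1 0-1 | idle 1-3 | P0 3-4 | P2 4-5 | P0 5-6 | P3 6-7 | P0 7-8 | P3 8-9 | P0 9-10 | P3 10-11 | P0 11-12 | P3 12-13 |
Completion: P0=12  P1=1  P2=5  P3=13
Turnaround (C−A): P0=9  P1=1  P2=1  P3=8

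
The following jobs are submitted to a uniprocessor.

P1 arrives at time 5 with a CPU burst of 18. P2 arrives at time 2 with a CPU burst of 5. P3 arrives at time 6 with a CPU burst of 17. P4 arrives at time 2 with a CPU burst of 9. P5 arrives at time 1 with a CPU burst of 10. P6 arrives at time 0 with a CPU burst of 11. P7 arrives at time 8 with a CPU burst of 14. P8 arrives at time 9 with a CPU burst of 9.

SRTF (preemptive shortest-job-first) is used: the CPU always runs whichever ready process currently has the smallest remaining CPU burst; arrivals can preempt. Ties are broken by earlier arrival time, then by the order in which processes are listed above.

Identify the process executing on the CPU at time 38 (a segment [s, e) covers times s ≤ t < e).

Gantt: | P6 0-2 | P2 2-7 | P6 7-16 | P4 16-25 | P8 25-34 | P5 34-44 | P7 44-58 | P3 58-75 | P1 75-93 |
Completion: P1=93  P2=7  P3=75  P4=25  P5=44  P6=16  P7=58  P8=34
Turnaround (C−A): P1=88  P2=5  P3=69  P4=23  P5=43  P6=16  P7=50  P8=25

P5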